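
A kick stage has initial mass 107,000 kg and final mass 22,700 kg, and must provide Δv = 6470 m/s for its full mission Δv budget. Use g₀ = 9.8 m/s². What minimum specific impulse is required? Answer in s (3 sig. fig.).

Isp ≈ 426 s

ln(m₀/m_f) = ln(107000/22700) = ln(4.714) = 1.5505.
By the Tsiolkovsky rocket equation, v_e = Δv / ln(m₀/m_f) = 6470 / 1.5505 = 4172.9 m/s.
Isp = v_e / g₀ = 4172.9 / 9.8 = 425.8 s.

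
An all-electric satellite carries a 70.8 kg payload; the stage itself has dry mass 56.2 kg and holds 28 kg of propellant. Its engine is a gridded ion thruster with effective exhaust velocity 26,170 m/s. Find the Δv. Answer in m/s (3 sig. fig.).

m₀ = payload + dry + propellant = 70.8 + 56.2 + 28 = 155 kg.
m_f = payload + dry = 70.8 + 56.2 = 127 kg.
From the ideal rocket equation, Δv = v_e · ln(m₀/m_f) = 26170.0 × ln(1.22) = 26170.0 × 0.1992 ≈ 5214.1 m/s.

Δv ≈ 5210 m/s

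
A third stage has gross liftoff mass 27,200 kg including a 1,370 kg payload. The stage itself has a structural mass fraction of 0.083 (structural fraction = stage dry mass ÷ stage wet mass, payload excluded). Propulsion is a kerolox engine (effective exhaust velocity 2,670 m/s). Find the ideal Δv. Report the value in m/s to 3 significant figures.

Δv ≈ 5460 m/s

Stage wet mass = m₀ − payload = 27,200 − 1,370 = 25,830 kg.
Stage dry mass = ε × stage wet mass = 0.083 × 25,830 = 2,143.89 kg.
Burnout mass m_f = stage dry + payload = 2,143.89 + 1,370 = 3,513.89 kg.
By the Tsiolkovsky rocket equation, Δv = v_e · ln(27,200/3,513.89) = 2670.0 × ln(7.741) = 2670.0 × 2.0465 ≈ 5464 m/s.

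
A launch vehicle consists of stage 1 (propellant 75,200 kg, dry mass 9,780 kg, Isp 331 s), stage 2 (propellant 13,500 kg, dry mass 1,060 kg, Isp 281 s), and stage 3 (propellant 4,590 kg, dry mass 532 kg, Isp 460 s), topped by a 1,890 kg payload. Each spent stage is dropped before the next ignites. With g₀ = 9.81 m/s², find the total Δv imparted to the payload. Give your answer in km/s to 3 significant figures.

Δv ≈ 11.5 km/s

Ignition mass of stage 1 = 75,200+9,780 + 13,500+1,060 + 4,590+532 + 1,890 = 106,552 kg.
Stage 1: m₀ = 106,552 kg, m_f = 106,552 − 75,200 = 31,352 kg; Δv = 331×9.81×ln(3.399) = 3247.1×1.2234 ≈ 3972 m/s.
Stage 2: m₀ = 21,572 kg, m_f = 21,572 − 13,500 = 8,072 kg; Δv = 281×9.81×ln(2.672) = 2756.6×0.9830 ≈ 2710 m/s.
Stage 3: m₀ = 7,012 kg, m_f = 7,012 − 4,590 = 2,422 kg; Δv = 460×9.81×ln(2.895) = 4512.6×1.0630 ≈ 4797 m/s.
Total Δv = 3972 + 2710 + 4797 = 11479 m/s.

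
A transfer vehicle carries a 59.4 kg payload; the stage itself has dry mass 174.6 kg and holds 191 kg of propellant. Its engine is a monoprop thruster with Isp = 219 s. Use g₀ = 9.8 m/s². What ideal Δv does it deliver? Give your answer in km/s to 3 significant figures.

v_e = Isp · g₀ = 219 × 9.8 = 2146.2 m/s.
m₀ = payload + dry + propellant = 59.4 + 174.6 + 191 = 425 kg.
m_f = payload + dry = 59.4 + 174.6 = 234 kg.
By the Tsiolkovsky rocket equation, Δv = v_e · ln(m₀/m_f) = 2146.2 × ln(1.816) = 2146.2 × 0.5968 ≈ 1280.8 m/s.

Δv ≈ 1.28 km/s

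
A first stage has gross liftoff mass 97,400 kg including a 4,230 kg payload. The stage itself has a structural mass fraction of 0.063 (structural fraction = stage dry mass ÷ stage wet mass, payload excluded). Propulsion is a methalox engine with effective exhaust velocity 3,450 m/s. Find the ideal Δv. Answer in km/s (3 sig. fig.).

Stage wet mass = m₀ − payload = 97,400 − 4,230 = 93,170 kg.
Stage dry mass = ε × stage wet mass = 0.063 × 93,170 = 5,869.71 kg.
Burnout mass m_f = stage dry + payload = 5,869.71 + 4,230 = 10,099.71 kg.
Δv = v_e · ln(97,400/10,099.71) = 3450.0 × ln(9.644) = 3450.0 × 2.2663 ≈ 7819 m/s.

Δv ≈ 7.82 km/s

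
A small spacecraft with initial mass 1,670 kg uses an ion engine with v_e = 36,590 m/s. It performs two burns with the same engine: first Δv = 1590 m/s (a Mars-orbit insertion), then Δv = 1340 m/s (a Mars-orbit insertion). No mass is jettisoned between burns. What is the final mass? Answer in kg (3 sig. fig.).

After the first burn: m = 1670 × exp(−1590/36590.0) = 1670 × 0.95748 = 1,598.99 kg.
After the second burn: m = 1,598.99 × exp(−1340/36590.0) = 1,598.99 × 0.96404 = 1,541.49 kg.

final mass ≈ 1540 kg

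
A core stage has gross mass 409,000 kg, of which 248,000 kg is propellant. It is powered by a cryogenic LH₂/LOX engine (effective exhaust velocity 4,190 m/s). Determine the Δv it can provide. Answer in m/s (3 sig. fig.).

Δv ≈ 3910 m/s

m_f = m₀ − m_prop = 409,000 − 248,000 = 161,000 kg.
Using Δv = v_e ln(m₀/m_f): Δv = v_e · ln(m₀/m_f) = 4190.0 × ln(2.54) = 4190.0 × 0.9323 ≈ 3906.4 m/s.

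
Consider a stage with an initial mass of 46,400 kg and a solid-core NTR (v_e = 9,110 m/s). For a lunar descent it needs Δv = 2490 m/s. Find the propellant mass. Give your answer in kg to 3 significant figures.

propellant mass ≈ 11100 kg

m₀/m_f = exp(Δv / v_e) = exp(2490 / 9110.0) = exp(0.2733) = 1.3143.
m_f = 46,400 / 1.3143 = 35,304 kg, so propellant = m₀ − m_f = 46,400 − 35,304 = 11,096 kg.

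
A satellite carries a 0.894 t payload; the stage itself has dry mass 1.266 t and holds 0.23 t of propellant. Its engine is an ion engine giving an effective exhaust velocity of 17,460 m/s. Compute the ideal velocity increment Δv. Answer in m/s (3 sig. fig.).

m₀ = payload + dry + propellant = 0.894 + 1.266 + 0.23 = 2.39 t.
m_f = payload + dry = 0.894 + 1.266 = 2.16 t.
From the ideal rocket equation, Δv = v_e · ln(m₀/m_f) = 17460.0 × ln(1.106) = 17460.0 × 0.1012 ≈ 1766.7 m/s.

Δv ≈ 1770 m/s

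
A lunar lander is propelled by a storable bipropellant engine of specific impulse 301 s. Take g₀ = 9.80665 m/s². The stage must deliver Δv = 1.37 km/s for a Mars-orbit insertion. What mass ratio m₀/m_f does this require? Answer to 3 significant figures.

mass ratio ≈ 1.59

v_e = Isp · g₀ = 301 × 9.80665 = 2951.8 m/s.
m₀/m_f = exp(Δv / v_e) = exp(1370 / 2951.8) = exp(0.4641) = 1.5906.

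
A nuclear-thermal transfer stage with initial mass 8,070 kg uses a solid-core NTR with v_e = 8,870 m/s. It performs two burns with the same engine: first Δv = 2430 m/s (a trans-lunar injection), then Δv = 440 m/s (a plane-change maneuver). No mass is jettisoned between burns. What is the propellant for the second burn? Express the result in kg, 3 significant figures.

After the first burn: m = 8070 × exp(−2430/8870.0) = 8070 × 0.76036 = 6,136.11 kg.
After the second burn: m = 6,136.11 × exp(−440/8870.0) = 6,136.11 × 0.95160 = 5,839.12 kg.
Second-burn propellant = 6,136.11 − 5,839.12 = 296.99 kg.

propellant for the second burn ≈ 297 kg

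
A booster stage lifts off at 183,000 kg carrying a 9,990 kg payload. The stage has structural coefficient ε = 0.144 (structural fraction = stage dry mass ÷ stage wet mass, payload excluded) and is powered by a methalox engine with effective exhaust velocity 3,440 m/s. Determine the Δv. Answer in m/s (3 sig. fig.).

Stage wet mass = m₀ − payload = 183,000 − 9,990 = 173,010 kg.
Stage dry mass = ε × stage wet mass = 0.144 × 173,010 = 24,913.4 kg.
Burnout mass m_f = stage dry + payload = 24,913.4 + 9,990 = 34,903.4 kg.
Using Δv = v_e ln(m₀/m_f): Δv = v_e · ln(183,000/34,903.4) = 3440.0 × ln(5.243) = 3440.0 × 1.6569 ≈ 5700 m/s.

Δv ≈ 5700 m/s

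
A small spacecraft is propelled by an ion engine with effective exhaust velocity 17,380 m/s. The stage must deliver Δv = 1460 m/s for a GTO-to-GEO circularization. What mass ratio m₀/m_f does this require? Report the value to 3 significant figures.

Rocket equation: m₀/m_f = exp(Δv / v_e) = exp(1460 / 17380.0) = exp(0.0840) = 1.0876.

mass ratio ≈ 1.09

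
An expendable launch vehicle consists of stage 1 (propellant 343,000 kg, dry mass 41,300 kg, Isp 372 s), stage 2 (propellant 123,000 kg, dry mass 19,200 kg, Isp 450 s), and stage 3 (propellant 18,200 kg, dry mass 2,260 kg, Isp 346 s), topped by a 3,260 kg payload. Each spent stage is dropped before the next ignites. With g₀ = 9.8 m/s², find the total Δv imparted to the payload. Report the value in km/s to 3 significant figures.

Ignition mass of stage 1 = 343,000+41,300 + 123,000+19,200 + 18,200+2,260 + 3,260 = 550,220 kg.
Stage 1: m₀ = 550,220 kg, m_f = 550,220 − 343,000 = 207,220 kg; Δv = 372×9.8×ln(2.655) = 3645.6×0.9765 ≈ 3560 m/s.
Stage 2: m₀ = 165,920 kg, m_f = 165,920 − 123,000 = 42,920 kg; Δv = 450×9.8×ln(3.866) = 4410.0×1.3522 ≈ 5963 m/s.
Stage 3: m₀ = 23,720 kg, m_f = 23,720 − 18,200 = 5,520 kg; Δv = 346×9.8×ln(4.297) = 3390.8×1.4579 ≈ 4944 m/s.
Total Δv = 3560 + 5963 + 4944 = 14467 m/s.

Δv ≈ 14.5 km/s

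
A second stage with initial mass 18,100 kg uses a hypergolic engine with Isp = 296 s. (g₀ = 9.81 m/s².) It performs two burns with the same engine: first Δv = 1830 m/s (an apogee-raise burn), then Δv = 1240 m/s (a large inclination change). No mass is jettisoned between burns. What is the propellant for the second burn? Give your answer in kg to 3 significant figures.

propellant for the second burn ≈ 3350 kg

v_e = Isp · g₀ = 296 × 9.81 = 2903.8 m/s.
After the first burn: m = 18100 × exp(−1830/2903.8) = 18100 × 0.53248 = 9,637.89 kg.
After the second burn: m = 9,637.89 × exp(−1240/2903.8) = 9,637.89 × 0.65244 = 6,288.14 kg.
Second-burn propellant = 9,637.89 − 6,288.14 = 3,349.75 kg.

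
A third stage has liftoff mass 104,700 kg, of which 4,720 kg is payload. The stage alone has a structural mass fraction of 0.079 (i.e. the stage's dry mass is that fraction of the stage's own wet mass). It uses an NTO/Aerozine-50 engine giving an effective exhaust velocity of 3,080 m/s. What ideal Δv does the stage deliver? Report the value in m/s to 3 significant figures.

Stage wet mass = m₀ − payload = 104,700 − 4,720 = 99,980 kg.
Stage dry mass = ε × stage wet mass = 0.079 × 99,980 = 7,898.42 kg.
Burnout mass m_f = stage dry + payload = 7,898.42 + 4,720 = 12,618.42 kg.
Δv = v_e · ln(104,700/12,618.42) = 3080.0 × ln(8.297) = 3080.0 × 2.1159 ≈ 6517 m/s.

Δv ≈ 6520 m/s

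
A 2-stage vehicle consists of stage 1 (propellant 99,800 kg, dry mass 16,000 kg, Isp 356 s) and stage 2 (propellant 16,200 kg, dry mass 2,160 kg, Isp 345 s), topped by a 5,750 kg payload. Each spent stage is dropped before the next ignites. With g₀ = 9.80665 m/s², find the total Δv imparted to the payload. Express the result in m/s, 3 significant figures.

Ignition mass of stage 1 = 99,800+16,000 + 16,200+2,160 + 5,750 = 139,910 kg.
Stage 1: m₀ = 139,910 kg, m_f = 139,910 − 99,800 = 40,110 kg; Δv = 356×9.80665×ln(3.488) = 3491.2×1.2494 ≈ 4362 m/s.
Stage 2: m₀ = 24,110 kg, m_f = 24,110 − 16,200 = 7,910 kg; Δv = 345×9.80665×ln(3.048) = 3383.3×1.1145 ≈ 3771 m/s.
Total Δv = 4362 + 3771 = 8133 m/s.

Δv ≈ 8130 m/s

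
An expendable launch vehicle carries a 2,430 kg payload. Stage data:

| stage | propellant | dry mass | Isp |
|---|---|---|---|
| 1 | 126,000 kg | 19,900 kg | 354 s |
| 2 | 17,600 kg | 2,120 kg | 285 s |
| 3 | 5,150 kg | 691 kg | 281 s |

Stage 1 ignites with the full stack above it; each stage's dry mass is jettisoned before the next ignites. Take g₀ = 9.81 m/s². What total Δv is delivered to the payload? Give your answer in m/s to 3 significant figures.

Δv ≈ 9940 m/s

Ignition mass of stage 1 = 126,000+19,900 + 17,600+2,120 + 5,150+691 + 2,430 = 173,891 kg.
Stage 1: m₀ = 173,891 kg, m_f = 173,891 − 126,000 = 47,891 kg; Δv = 354×9.81×ln(3.631) = 3472.7×1.2895 ≈ 4478 m/s.
Stage 2: m₀ = 27,991 kg, m_f = 27,991 − 17,600 = 10,391 kg; Δv = 285×9.81×ln(2.694) = 2795.9×0.9909 ≈ 2771 m/s.
Stage 3: m₀ = 8,271 kg, m_f = 8,271 − 5,150 = 3,121 kg; Δv = 281×9.81×ln(2.65) = 2756.6×0.9746 ≈ 2687 m/s.
Total Δv = 4478 + 2771 + 2687 = 9936 m/s.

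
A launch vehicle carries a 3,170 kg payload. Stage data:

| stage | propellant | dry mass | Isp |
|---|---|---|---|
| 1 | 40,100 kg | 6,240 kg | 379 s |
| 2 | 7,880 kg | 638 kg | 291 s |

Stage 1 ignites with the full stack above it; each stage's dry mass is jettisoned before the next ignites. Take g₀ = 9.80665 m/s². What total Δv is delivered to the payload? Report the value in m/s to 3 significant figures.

Δv ≈ 7570 m/s

Ignition mass of stage 1 = 40,100+6,240 + 7,880+638 + 3,170 = 58,028 kg.
Stage 1: m₀ = 58,028 kg, m_f = 58,028 − 40,100 = 17,928 kg; Δv = 379×9.80665×ln(3.237) = 3716.7×1.1746 ≈ 4366 m/s.
Stage 2: m₀ = 11,688 kg, m_f = 11,688 − 7,880 = 3,808 kg; Δv = 291×9.80665×ln(3.069) = 2853.7×1.1215 ≈ 3200 m/s.
Total Δv = 4366 + 3200 = 7566 m/s.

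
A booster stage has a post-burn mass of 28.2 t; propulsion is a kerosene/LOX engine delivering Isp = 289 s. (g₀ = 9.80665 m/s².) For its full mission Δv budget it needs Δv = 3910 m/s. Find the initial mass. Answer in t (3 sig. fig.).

initial mass ≈ 112 t

v_e = Isp · g₀ = 289 × 9.80665 = 2834.1 m/s.
Rocket equation: m₀/m_f = exp(Δv / v_e) = exp(3910 / 2834.1) = exp(1.3796) = 3.9734.
m₀ = m_f × 3.9734 = 28.2 × 3.9734 = 112.05 t.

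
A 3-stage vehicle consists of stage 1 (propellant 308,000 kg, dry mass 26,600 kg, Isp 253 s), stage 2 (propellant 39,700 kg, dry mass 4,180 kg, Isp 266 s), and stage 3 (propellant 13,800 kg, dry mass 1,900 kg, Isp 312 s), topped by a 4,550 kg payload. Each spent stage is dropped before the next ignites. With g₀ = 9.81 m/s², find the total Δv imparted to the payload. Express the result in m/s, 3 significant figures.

Ignition mass of stage 1 = 308,000+26,600 + 39,700+4,180 + 13,800+1,900 + 4,550 = 398,730 kg.
Stage 1: m₀ = 398,730 kg, m_f = 398,730 − 308,000 = 90,730 kg; Δv = 253×9.81×ln(4.395) = 2481.9×1.4804 ≈ 3674 m/s.
Stage 2: m₀ = 64,130 kg, m_f = 64,130 − 39,700 = 24,430 kg; Δv = 266×9.81×ln(2.625) = 2609.5×0.9651 ≈ 2518 m/s.
Stage 3: m₀ = 20,250 kg, m_f = 20,250 − 13,800 = 6,450 kg; Δv = 312×9.81×ln(3.14) = 3060.7×1.1441 ≈ 3502 m/s.
Total Δv = 3674 + 2518 + 3502 = 9694 m/s.

Δv ≈ 9690 m/s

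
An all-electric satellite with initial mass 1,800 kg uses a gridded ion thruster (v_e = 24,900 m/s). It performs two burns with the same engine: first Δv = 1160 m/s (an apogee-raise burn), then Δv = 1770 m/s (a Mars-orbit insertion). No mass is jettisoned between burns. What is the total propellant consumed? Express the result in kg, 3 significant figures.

total propellant consumed ≈ 200 kg

After the first burn: m = 1800 × exp(−1160/24900.0) = 1800 × 0.95448 = 1,718.06 kg.
After the second burn: m = 1,718.06 × exp(−1770/24900.0) = 1,718.06 × 0.93138 = 1,600.17 kg.
Total propellant = m₀ − m_final = 1800 − 1,600.17 = 199.83 kg.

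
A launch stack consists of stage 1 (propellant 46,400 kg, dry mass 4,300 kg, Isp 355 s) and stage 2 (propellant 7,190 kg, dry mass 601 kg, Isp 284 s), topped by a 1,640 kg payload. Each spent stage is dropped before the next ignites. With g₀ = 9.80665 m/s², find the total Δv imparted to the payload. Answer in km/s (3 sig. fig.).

Ignition mass of stage 1 = 46,400+4,300 + 7,190+601 + 1,640 = 60,131 kg.
Stage 1: m₀ = 60,131 kg, m_f = 60,131 − 46,400 = 13,731 kg; Δv = 355×9.80665×ln(4.379) = 3481.4×1.4769 ≈ 5142 m/s.
Stage 2: m₀ = 9,431 kg, m_f = 9,431 − 7,190 = 2,241 kg; Δv = 284×9.80665×ln(4.208) = 2785.1×1.4371 ≈ 4002 m/s.
Total Δv = 5142 + 4002 = 9144 m/s.

Δv ≈ 9.14 km/s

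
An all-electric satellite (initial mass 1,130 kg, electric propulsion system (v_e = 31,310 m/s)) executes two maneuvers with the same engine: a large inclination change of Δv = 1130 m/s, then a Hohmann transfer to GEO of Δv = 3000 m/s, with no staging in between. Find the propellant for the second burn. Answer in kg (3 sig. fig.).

After the first burn: m = 1130 × exp(−1130/31310.0) = 1130 × 0.96455 = 1,089.94 kg.
After the second burn: m = 1,089.94 × exp(−3000/31310.0) = 1,089.94 × 0.90863 = 990.352 kg.
Second-burn propellant = 1,089.94 − 990.352 = 99.588 kg.

propellant for the second burn ≈ 99.6 kg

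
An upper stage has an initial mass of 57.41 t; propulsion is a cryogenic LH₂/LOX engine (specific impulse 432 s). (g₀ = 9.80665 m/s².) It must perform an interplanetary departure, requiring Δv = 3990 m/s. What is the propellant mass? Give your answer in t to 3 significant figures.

propellant mass ≈ 35.0 t

v_e = Isp · g₀ = 432 × 9.80665 = 4236.5 m/s.
m₀/m_f = exp(Δv / v_e) = exp(3990 / 4236.5) = exp(0.9418) = 2.5646.
m_f = 57.41 / 2.5646 = 22.3856 t, so propellant = m₀ − m_f = 57.41 − 22.3856 = 35.0244 t.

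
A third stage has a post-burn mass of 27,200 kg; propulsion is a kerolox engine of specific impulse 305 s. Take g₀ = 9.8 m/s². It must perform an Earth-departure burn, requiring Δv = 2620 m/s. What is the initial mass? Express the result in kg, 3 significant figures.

initial mass ≈ 65400 kg

v_e = Isp · g₀ = 305 × 9.8 = 2989.0 m/s.
m₀/m_f = exp(Δv / v_e) = exp(2620 / 2989.0) = exp(0.8765) = 2.4026.
m₀ = m_f × 2.4026 = 27,200 × 2.4026 = 65,350.7 kg.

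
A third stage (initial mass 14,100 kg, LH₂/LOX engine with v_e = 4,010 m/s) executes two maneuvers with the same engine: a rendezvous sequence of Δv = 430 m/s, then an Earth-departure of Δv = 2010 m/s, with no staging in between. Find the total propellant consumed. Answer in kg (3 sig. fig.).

total propellant consumed ≈ 6430 kg

After the first burn: m = 14100 × exp(−430/4010.0) = 14100 × 0.89832 = 12,666.3 kg.
After the second burn: m = 12,666.3 × exp(−2010/4010.0) = 12,666.3 × 0.60577 = 7,672.86 kg.
Total propellant = m₀ − m_final = 14100 − 7,672.86 = 6,427.14 kg.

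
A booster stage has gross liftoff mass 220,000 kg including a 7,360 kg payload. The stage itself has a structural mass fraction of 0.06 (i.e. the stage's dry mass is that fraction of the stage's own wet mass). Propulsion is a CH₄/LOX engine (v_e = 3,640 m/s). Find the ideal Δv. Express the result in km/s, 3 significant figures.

Stage wet mass = m₀ − payload = 220,000 − 7,360 = 212,640 kg.
Stage dry mass = ε × stage wet mass = 0.06 × 212,640 = 12,758.4 kg.
Burnout mass m_f = stage dry + payload = 12,758.4 + 7,360 = 20,118.4 kg.
Δv = v_e · ln(220,000/20,118.4) = 3640.0 × ln(10.94) = 3640.0 × 2.3920 ≈ 8707 m/s.

Δv ≈ 8.71 km/s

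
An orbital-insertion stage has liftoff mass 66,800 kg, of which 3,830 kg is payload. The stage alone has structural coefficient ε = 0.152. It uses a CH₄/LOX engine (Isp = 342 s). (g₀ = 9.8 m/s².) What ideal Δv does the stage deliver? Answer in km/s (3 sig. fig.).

Stage wet mass = m₀ − payload = 66,800 − 3,830 = 62,970 kg.
Stage dry mass = ε × stage wet mass = 0.152 × 62,970 = 9,571.44 kg.
Burnout mass m_f = stage dry + payload = 9,571.44 + 3,830 = 13,401.44 kg.
v_e = Isp · g₀ = 342 × 9.8 = 3351.6 m/s.
Rocket equation: Δv = v_e · ln(66,800/13,401.44) = 3351.6 × ln(4.985) = 3351.6 × 1.6063 ≈ 5384 m/s.

Δv ≈ 5.38 km/s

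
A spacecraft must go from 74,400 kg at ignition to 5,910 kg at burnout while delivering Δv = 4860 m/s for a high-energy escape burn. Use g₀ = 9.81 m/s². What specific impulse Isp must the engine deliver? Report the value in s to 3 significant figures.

ln(m₀/m_f) = ln(74400/5910) = ln(12.59) = 2.5328.
v_e = Δv / ln(m₀/m_f) = 4860 / 2.5328 = 1918.8 m/s.
Isp = v_e / g₀ = 1918.8 / 9.81 = 195.6 s.

Isp ≈ 196 s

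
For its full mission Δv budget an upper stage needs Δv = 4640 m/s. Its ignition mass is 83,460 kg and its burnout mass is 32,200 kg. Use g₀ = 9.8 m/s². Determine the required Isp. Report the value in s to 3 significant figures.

Isp ≈ 497 s

ln(m₀/m_f) = ln(83460/32200) = ln(2.592) = 0.9524.
From the ideal rocket equation, v_e = Δv / ln(m₀/m_f) = 4640 / 0.9524 = 4871.9 m/s.
Isp = v_e / g₀ = 4871.9 / 9.8 = 497.1 s.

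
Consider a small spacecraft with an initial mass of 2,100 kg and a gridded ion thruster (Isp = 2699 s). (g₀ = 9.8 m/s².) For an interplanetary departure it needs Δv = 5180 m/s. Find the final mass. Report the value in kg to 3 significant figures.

v_e = Isp · g₀ = 2699 × 9.8 = 26450.2 m/s.
Rocket equation: m₀/m_f = exp(Δv / v_e) = exp(5180 / 26450.2) = exp(0.1958) = 1.2163.
m_f = m₀ / 1.2163 = 2,100 / 1.2163 = 1,726.55 kg.

final mass ≈ 1730 kg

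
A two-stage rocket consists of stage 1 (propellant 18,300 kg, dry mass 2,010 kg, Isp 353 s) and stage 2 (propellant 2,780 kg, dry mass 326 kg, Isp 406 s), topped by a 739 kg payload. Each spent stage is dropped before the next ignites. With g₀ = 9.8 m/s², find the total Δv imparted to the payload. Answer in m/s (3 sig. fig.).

Ignition mass of stage 1 = 18,300+2,010 + 2,780+326 + 739 = 24,155 kg.
Stage 1: m₀ = 24,155 kg, m_f = 24,155 − 18,300 = 5,855 kg; Δv = 353×9.8×ln(4.126) = 3459.4×1.4172 ≈ 4903 m/s.
Stage 2: m₀ = 3,845 kg, m_f = 3,845 − 2,780 = 1,065 kg; Δv = 406×9.8×ln(3.61) = 3978.8×1.2838 ≈ 5108 m/s.
Total Δv = 4903 + 5108 = 10011 m/s.

Δv ≈ 10000 m/s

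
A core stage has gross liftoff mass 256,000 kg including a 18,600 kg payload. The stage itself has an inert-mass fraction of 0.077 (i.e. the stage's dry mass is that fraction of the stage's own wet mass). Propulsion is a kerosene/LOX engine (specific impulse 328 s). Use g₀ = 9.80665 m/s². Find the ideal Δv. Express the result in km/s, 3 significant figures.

Δv ≈ 6.23 km/s

Stage wet mass = m₀ − payload = 256,000 − 18,600 = 237,400 kg.
Stage dry mass = ε × stage wet mass = 0.077 × 237,400 = 18,279.8 kg.
Burnout mass m_f = stage dry + payload = 18,279.8 + 18,600 = 36,879.8 kg.
v_e = Isp · g₀ = 328 × 9.80665 = 3216.6 m/s.
From the ideal rocket equation, Δv = v_e · ln(256,000/36,879.8) = 3216.6 × ln(6.941) = 3216.6 × 1.9375 ≈ 6232 m/s.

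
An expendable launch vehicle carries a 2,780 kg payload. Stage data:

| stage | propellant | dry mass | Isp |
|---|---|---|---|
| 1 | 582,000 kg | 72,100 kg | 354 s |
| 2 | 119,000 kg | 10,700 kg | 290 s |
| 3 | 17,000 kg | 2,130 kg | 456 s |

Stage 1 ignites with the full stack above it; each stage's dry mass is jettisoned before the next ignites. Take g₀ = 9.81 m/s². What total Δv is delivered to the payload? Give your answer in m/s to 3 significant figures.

Δv ≈ 15500 m/s

Ignition mass of stage 1 = 582,000+72,100 + 119,000+10,700 + 17,000+2,130 + 2,780 = 805,710 kg.
Stage 1: m₀ = 805,710 kg, m_f = 805,710 − 582,000 = 223,710 kg; Δv = 354×9.81×ln(3.602) = 3472.7×1.2814 ≈ 4450 m/s.
Stage 2: m₀ = 151,610 kg, m_f = 151,610 − 119,000 = 32,610 kg; Δv = 290×9.81×ln(4.649) = 2844.9×1.5367 ≈ 4372 m/s.
Stage 3: m₀ = 21,910 kg, m_f = 21,910 − 17,000 = 4,910 kg; Δv = 456×9.81×ln(4.462) = 4473.4×1.4957 ≈ 6691 m/s.
Total Δv = 4450 + 4372 + 6691 = 15513 m/s.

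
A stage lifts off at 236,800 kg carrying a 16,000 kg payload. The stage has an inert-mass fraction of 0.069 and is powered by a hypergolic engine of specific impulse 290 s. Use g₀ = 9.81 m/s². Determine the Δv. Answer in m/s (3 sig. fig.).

Δv ≈ 5760 m/s

Stage wet mass = m₀ − payload = 236,800 − 16,000 = 220,800 kg.
Stage dry mass = ε × stage wet mass = 0.069 × 220,800 = 15,235.2 kg.
Burnout mass m_f = stage dry + payload = 15,235.2 + 16,000 = 31,235.2 kg.
v_e = Isp · g₀ = 290 × 9.81 = 2844.9 m/s.
Δv = v_e · ln(236,800/31,235.2) = 2844.9 × ln(7.581) = 2844.9 × 2.0257 ≈ 5763 m/s.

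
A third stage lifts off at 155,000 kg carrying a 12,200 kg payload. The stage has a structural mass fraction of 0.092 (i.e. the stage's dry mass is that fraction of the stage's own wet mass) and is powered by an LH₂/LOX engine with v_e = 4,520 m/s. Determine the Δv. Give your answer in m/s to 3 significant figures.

Stage wet mass = m₀ − payload = 155,000 − 12,200 = 142,800 kg.
Stage dry mass = ε × stage wet mass = 0.092 × 142,800 = 13,137.6 kg.
Burnout mass m_f = stage dry + payload = 13,137.6 + 12,200 = 25,337.6 kg.
Rocket equation: Δv = v_e · ln(155,000/25,337.6) = 4520.0 × ln(6.117) = 4520.0 × 1.8111 ≈ 8186 m/s.

Δv ≈ 8190 m/s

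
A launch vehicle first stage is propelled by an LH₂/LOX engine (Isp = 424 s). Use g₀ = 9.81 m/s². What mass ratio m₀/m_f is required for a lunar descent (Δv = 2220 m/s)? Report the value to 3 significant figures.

mass ratio ≈ 1.71

v_e = Isp · g₀ = 424 × 9.81 = 4159.4 m/s.
By the Tsiolkovsky rocket equation, m₀/m_f = exp(Δv / v_e) = exp(2220 / 4159.4) = exp(0.5337) = 1.7053.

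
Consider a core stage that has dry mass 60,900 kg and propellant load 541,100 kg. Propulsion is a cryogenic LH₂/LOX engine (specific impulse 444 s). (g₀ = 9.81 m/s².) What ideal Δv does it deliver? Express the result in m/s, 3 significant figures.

Δv ≈ 9980 m/s

v_e = Isp · g₀ = 444 × 9.81 = 4355.6 m/s.
m₀ = m_dry + m_prop = 60,900 + 541,100 = 602,000 kg.
From the ideal rocket equation, Δv = v_e · ln(m₀/m_f) = 4355.6 × ln(9.885) = 4355.6 × 2.2910 ≈ 9978.9 m/s.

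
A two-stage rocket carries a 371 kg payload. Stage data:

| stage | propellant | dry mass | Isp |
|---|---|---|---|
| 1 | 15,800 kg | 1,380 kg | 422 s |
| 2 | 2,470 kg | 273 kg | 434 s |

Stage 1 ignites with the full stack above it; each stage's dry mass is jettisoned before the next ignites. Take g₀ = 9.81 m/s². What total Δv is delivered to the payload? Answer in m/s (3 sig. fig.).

Δv ≈ 13000 m/s

Ignition mass of stage 1 = 15,800+1,380 + 2,470+273 + 371 = 20,294 kg.
Stage 1: m₀ = 20,294 kg, m_f = 20,294 − 15,800 = 4,494 kg; Δv = 422×9.81×ln(4.516) = 4139.8×1.5076 ≈ 6241 m/s.
Stage 2: m₀ = 3,114 kg, m_f = 3,114 − 2,470 = 644 kg; Δv = 434×9.81×ln(4.835) = 4257.5×1.5760 ≈ 6710 m/s.
Total Δv = 6241 + 6710 = 12951 m/s.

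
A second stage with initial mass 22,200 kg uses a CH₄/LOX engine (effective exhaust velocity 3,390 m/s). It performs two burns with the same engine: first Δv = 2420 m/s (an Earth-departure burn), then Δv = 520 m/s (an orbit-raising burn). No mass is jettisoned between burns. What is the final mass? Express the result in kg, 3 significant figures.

final mass ≈ 9330 kg

After the first burn: m = 22200 × exp(−2420/3390.0) = 22200 × 0.48975 = 10,872.5 kg.
After the second burn: m = 10,872.5 × exp(−520/3390.0) = 10,872.5 × 0.85779 = 9,326.32 kg.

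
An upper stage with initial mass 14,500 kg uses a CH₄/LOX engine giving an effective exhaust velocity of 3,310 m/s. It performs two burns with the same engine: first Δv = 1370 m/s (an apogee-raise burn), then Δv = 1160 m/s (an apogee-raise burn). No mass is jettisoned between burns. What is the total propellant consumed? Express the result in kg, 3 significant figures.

total propellant consumed ≈ 7750 kg

After the first burn: m = 14500 × exp(−1370/3310.0) = 14500 × 0.66107 = 9,585.52 kg.
After the second burn: m = 9,585.52 × exp(−1160/3310.0) = 9,585.52 × 0.70437 = 6,751.75 kg.
Total propellant = m₀ − m_final = 14500 − 6,751.75 = 7,748.25 kg.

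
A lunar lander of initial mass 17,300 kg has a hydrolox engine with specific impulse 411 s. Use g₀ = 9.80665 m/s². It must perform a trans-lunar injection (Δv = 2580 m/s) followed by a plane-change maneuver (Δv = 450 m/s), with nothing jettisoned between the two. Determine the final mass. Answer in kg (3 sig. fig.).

final mass ≈ 8160 kg

v_e = Isp · g₀ = 411 × 9.80665 = 4030.5 m/s.
After the first burn: m = 17300 × exp(−2580/4030.5) = 17300 × 0.52723 = 9,121.08 kg.
After the second burn: m = 9,121.08 × exp(−450/4030.5) = 9,121.08 × 0.89436 = 8,157.53 kg.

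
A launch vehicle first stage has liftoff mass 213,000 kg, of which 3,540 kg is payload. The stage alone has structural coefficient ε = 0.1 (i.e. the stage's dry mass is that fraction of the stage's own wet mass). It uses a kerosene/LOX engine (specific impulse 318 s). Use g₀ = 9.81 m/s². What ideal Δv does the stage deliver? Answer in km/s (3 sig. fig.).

Stage wet mass = m₀ − payload = 213,000 − 3,540 = 209,460 kg.
Stage dry mass = ε × stage wet mass = 0.1 × 209,460 = 20,946 kg.
Burnout mass m_f = stage dry + payload = 20,946 + 3,540 = 24,486 kg.
v_e = Isp · g₀ = 318 × 9.81 = 3119.6 m/s.
Δv = v_e · ln(213,000/24,486) = 3119.6 × ln(8.699) = 3119.6 × 2.1632 ≈ 6748 m/s.

Δv ≈ 6.75 km/s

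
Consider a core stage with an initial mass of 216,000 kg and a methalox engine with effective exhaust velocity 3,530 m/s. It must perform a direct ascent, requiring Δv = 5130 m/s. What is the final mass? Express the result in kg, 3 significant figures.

final mass ≈ 50500 kg

Rocket equation: m₀/m_f = exp(Δv / v_e) = exp(5130 / 3530.0) = exp(1.4533) = 4.2770.
m_f = m₀ / 4.2770 = 216,000 / 4.2770 = 50,502.7 kg.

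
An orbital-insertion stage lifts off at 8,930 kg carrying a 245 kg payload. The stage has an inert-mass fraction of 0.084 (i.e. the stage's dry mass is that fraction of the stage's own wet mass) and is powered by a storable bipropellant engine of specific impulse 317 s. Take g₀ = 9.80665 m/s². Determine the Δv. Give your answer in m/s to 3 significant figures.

Stage wet mass = m₀ − payload = 8,930 − 245 = 8,685 kg.
Stage dry mass = ε × stage wet mass = 0.084 × 8,685 = 729.54 kg.
Burnout mass m_f = stage dry + payload = 729.54 + 245 = 974.54 kg.
v_e = Isp · g₀ = 317 × 9.80665 = 3108.7 m/s.
Rocket equation: Δv = v_e · ln(8,930/974.54) = 3108.7 × ln(9.163) = 3108.7 × 2.2152 ≈ 6886 m/s.

Δv ≈ 6890 m/s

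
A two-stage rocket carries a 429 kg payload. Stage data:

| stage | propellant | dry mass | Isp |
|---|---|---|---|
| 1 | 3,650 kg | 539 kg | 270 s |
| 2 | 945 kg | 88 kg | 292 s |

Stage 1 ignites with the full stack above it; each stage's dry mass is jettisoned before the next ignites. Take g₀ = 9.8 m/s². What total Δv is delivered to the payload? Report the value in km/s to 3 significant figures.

Ignition mass of stage 1 = 3,650+539 + 945+88 + 429 = 5,651 kg.
Stage 1: m₀ = 5,651 kg, m_f = 5,651 − 3,650 = 2,001 kg; Δv = 270×9.8×ln(2.824) = 2646.0×1.0382 ≈ 2747 m/s.
Stage 2: m₀ = 1,462 kg, m_f = 1,462 − 945 = 517 kg; Δv = 292×9.8×ln(2.828) = 2861.6×1.0395 ≈ 2975 m/s.
Total Δv = 2747 + 2975 = 5722 m/s.

Δv ≈ 5.72 km/s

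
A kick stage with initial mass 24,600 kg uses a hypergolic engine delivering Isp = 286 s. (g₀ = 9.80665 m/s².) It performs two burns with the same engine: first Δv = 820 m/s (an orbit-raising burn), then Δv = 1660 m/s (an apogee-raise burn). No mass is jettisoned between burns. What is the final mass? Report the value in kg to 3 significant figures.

final mass ≈ 10200 kg

v_e = Isp · g₀ = 286 × 9.80665 = 2804.7 m/s.
After the first burn: m = 24600 × exp(−820/2804.7) = 24600 × 0.74650 = 18,363.9 kg.
After the second burn: m = 18,363.9 × exp(−1660/2804.7) = 18,363.9 × 0.55330 = 10,160.7 kg.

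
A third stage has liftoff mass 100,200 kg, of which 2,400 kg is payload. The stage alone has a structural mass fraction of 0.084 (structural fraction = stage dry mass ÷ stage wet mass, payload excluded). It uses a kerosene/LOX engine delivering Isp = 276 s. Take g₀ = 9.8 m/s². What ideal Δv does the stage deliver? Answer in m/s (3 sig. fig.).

Δv ≈ 6070 m/s

Stage wet mass = m₀ − payload = 100,200 − 2,400 = 97,800 kg.
Stage dry mass = ε × stage wet mass = 0.084 × 97,800 = 8,215.2 kg.
Burnout mass m_f = stage dry + payload = 8,215.2 + 2,400 = 10,615.2 kg.
v_e = Isp · g₀ = 276 × 9.8 = 2704.8 m/s.
Rocket equation: Δv = v_e · ln(100,200/10,615.2) = 2704.8 × ln(9.439) = 2704.8 × 2.2449 ≈ 6072 m/s.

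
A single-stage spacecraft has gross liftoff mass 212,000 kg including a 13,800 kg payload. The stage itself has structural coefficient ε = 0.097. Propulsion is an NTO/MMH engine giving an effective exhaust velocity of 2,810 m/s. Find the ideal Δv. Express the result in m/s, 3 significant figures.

Δv ≈ 5220 m/s

Stage wet mass = m₀ − payload = 212,000 − 13,800 = 198,200 kg.
Stage dry mass = ε × stage wet mass = 0.097 × 198,200 = 19,225.4 kg.
Burnout mass m_f = stage dry + payload = 19,225.4 + 13,800 = 33,025.4 kg.
Δv = v_e · ln(212,000/33,025.4) = 2810.0 × ln(6.419) = 2810.0 × 1.8593 ≈ 5225 m/s.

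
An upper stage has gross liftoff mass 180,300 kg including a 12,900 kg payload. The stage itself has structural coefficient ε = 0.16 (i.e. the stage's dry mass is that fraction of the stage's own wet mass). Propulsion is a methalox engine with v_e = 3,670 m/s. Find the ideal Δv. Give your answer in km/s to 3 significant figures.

Δv ≈ 5.56 km/s

Stage wet mass = m₀ − payload = 180,300 − 12,900 = 167,400 kg.
Stage dry mass = ε × stage wet mass = 0.16 × 167,400 = 26,784 kg.
Burnout mass m_f = stage dry + payload = 26,784 + 12,900 = 39,684 kg.
Δv = v_e · ln(180,300/39,684) = 3670.0 × ln(4.543) = 3670.0 × 1.5137 ≈ 5555 m/s.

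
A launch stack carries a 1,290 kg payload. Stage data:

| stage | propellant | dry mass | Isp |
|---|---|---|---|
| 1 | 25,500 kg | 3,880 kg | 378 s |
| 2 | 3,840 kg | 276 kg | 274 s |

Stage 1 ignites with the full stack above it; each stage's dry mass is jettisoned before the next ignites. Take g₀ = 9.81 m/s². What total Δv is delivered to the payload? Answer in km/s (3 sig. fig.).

Ignition mass of stage 1 = 25,500+3,880 + 3,840+276 + 1,290 = 34,786 kg.
Stage 1: m₀ = 34,786 kg, m_f = 34,786 − 25,500 = 9,286 kg; Δv = 378×9.81×ln(3.746) = 3708.2×1.3207 ≈ 4897 m/s.
Stage 2: m₀ = 5,406 kg, m_f = 5,406 − 3,840 = 1,566 kg; Δv = 274×9.81×ln(3.452) = 2687.9×1.2390 ≈ 3330 m/s.
Total Δv = 4897 + 3330 = 8227 m/s.

Δv ≈ 8.23 km/s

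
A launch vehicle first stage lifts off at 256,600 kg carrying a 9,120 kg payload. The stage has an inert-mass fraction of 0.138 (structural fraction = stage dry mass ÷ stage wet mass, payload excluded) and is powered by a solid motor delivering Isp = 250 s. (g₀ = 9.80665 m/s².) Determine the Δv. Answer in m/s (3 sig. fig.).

Δv ≈ 4360 m/s

Stage wet mass = m₀ − payload = 256,600 − 9,120 = 247,480 kg.
Stage dry mass = ε × stage wet mass = 0.138 × 247,480 = 34,152.2 kg.
Burnout mass m_f = stage dry + payload = 34,152.2 + 9,120 = 43,272.2 kg.
v_e = Isp · g₀ = 250 × 9.80665 = 2451.7 m/s.
By the Tsiolkovsky rocket equation, Δv = v_e · ln(256,600/43,272.2) = 2451.7 × ln(5.93) = 2451.7 × 1.7800 ≈ 4364 m/s.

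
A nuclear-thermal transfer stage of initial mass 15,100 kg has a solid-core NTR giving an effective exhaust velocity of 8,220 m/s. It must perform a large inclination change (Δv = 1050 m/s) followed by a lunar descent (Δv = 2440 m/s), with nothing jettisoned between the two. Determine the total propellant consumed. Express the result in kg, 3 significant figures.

After the first burn: m = 15100 × exp(−1050/8220.0) = 15100 × 0.88008 = 13,289.2 kg.
After the second burn: m = 13,289.2 × exp(−2440/8220.0) = 13,289.2 × 0.74317 = 9,876.13 kg.
Total propellant = m₀ − m_final = 15100 − 9,876.13 = 5,223.87 kg.

total propellant consumed ≈ 5220 kg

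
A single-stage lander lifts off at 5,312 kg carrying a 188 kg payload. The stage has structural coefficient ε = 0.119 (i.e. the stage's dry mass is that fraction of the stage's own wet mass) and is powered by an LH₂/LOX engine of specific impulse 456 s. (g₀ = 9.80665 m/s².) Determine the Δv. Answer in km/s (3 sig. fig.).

Stage wet mass = m₀ − payload = 5,312 − 188 = 5,124 kg.
Stage dry mass = ε × stage wet mass = 0.119 × 5,124 = 609.756 kg.
Burnout mass m_f = stage dry + payload = 609.756 + 188 = 797.756 kg.
v_e = Isp · g₀ = 456 × 9.80665 = 4471.8 m/s.
Using Δv = v_e ln(m₀/m_f): Δv = v_e · ln(5,312/797.756) = 4471.8 × ln(6.659) = 4471.8 × 1.8959 ≈ 8478 m/s.

Δv ≈ 8.48 km/s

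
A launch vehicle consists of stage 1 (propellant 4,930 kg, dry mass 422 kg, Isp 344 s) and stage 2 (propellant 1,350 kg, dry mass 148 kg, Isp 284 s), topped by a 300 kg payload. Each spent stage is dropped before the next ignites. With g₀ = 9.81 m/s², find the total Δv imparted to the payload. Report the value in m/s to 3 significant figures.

Ignition mass of stage 1 = 4,930+422 + 1,350+148 + 300 = 7,150 kg.
Stage 1: m₀ = 7,150 kg, m_f = 7,150 − 4,930 = 2,220 kg; Δv = 344×9.81×ln(3.221) = 3374.6×1.1696 ≈ 3947 m/s.
Stage 2: m₀ = 1,798 kg, m_f = 1,798 − 1,350 = 448 kg; Δv = 284×9.81×ln(4.013) = 2786.0×1.3896 ≈ 3872 m/s.
Total Δv = 3947 + 3872 = 7819 m/s.

Δv ≈ 7820 m/s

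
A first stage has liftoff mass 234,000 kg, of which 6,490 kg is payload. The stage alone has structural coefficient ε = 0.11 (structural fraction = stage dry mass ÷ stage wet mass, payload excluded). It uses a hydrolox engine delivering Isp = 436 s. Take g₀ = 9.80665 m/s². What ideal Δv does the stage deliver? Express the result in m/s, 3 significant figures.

Stage wet mass = m₀ − payload = 234,000 − 6,490 = 227,510 kg.
Stage dry mass = ε × stage wet mass = 0.11 × 227,510 = 25,026.1 kg.
Burnout mass m_f = stage dry + payload = 25,026.1 + 6,490 = 31,516.1 kg.
v_e = Isp · g₀ = 436 × 9.80665 = 4275.7 m/s.
Using Δv = v_e ln(m₀/m_f): Δv = v_e · ln(234,000/31,516.1) = 4275.7 × ln(7.425) = 4275.7 × 2.0048 ≈ 8572 m/s.

Δv ≈ 8570 m/s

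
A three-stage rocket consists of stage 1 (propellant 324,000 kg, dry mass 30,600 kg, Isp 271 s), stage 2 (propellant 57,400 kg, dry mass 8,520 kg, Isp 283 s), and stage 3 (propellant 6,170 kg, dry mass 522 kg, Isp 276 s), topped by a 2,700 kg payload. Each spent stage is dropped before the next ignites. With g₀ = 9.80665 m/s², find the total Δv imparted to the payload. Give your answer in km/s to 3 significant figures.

Δv ≈ 10.6 km/s

Ignition mass of stage 1 = 324,000+30,600 + 57,400+8,520 + 6,170+522 + 2,700 = 429,912 kg.
Stage 1: m₀ = 429,912 kg, m_f = 429,912 − 324,000 = 105,912 kg; Δv = 271×9.80665×ln(4.059) = 2657.6×1.4010 ≈ 3723 m/s.
Stage 2: m₀ = 75,312 kg, m_f = 75,312 − 57,400 = 17,912 kg; Δv = 283×9.80665×ln(4.205) = 2775.3×1.4362 ≈ 3986 m/s.
Stage 3: m₀ = 9,392 kg, m_f = 9,392 − 6,170 = 3,222 kg; Δv = 276×9.80665×ln(2.915) = 2706.6×1.0699 ≈ 2896 m/s.
Total Δv = 3723 + 3986 + 2896 = 10605 m/s.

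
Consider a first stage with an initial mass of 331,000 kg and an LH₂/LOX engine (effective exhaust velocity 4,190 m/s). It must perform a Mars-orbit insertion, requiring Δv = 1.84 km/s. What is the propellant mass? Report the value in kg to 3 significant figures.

propellant mass ≈ 118000 kg

By the Tsiolkovsky rocket equation, m₀/m_f = exp(Δv / v_e) = exp(1840 / 4190.0) = exp(0.4391) = 1.5514.
m_f = 331,000 / 1.5514 = 213,356 kg, so propellant = m₀ − m_f = 331,000 − 213,356 = 117,644 kg.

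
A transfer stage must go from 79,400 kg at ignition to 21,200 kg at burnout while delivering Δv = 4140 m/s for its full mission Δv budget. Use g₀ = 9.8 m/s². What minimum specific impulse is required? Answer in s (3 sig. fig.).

Isp ≈ 320 s

ln(m₀/m_f) = ln(79400/21200) = ln(3.745) = 1.3205.
v_e = Δv / ln(m₀/m_f) = 4140 / 1.3205 = 3135.2 m/s.
Isp = v_e / g₀ = 3135.2 / 9.8 = 319.9 s.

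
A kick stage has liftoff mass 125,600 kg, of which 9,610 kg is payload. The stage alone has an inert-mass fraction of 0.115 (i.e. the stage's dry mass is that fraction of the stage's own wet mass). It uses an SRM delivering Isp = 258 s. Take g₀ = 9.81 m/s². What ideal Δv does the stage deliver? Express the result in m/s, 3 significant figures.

Δv ≈ 4300 m/s

Stage wet mass = m₀ − payload = 125,600 − 9,610 = 115,990 kg.
Stage dry mass = ε × stage wet mass = 0.115 × 115,990 = 13,338.9 kg.
Burnout mass m_f = stage dry + payload = 13,338.9 + 9,610 = 22,948.9 kg.
v_e = Isp · g₀ = 258 × 9.81 = 2531.0 m/s.
Rocket equation: Δv = v_e · ln(125,600/22,948.9) = 2531.0 × ln(5.473) = 2531.0 × 1.6998 ≈ 4302 m/s.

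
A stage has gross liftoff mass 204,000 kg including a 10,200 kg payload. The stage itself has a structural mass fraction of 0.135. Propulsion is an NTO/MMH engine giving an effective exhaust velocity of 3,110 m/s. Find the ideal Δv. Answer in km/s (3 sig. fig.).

Stage wet mass = m₀ − payload = 204,000 − 10,200 = 193,800 kg.
Stage dry mass = ε × stage wet mass = 0.135 × 193,800 = 26,163 kg.
Burnout mass m_f = stage dry + payload = 26,163 + 10,200 = 36,363 kg.
Δv = v_e · ln(204,000/36,363) = 3110.0 × ln(5.61) = 3110.0 × 1.7246 ≈ 5363 m/s.

Δv ≈ 5.36 km/s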